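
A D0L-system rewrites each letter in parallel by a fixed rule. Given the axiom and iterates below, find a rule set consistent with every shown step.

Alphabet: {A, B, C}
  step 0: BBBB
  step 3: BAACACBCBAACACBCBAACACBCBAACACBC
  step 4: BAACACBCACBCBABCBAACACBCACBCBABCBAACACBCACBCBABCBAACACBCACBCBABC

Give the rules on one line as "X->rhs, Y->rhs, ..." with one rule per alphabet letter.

A->AC, B->BA, C->BC

  step 3 ⇒ step 4: BAACACBCBAACACBCBAACACBCBAACACBC ⇒ BA·AC·AC·BC·AC·BC·BA·BC·BA·AC·AC·BC·AC·BC·BA·BC·BA·AC·AC·BC·AC·BC·BA·BC·BA·AC·AC·BC·AC·BC·BA·BC
    A ↦ AC
    B ↦ BA
    C ↦ BC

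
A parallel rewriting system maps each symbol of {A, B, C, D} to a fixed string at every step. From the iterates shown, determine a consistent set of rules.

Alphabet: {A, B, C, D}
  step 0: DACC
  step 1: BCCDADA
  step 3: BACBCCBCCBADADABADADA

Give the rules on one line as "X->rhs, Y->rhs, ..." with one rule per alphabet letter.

A->C, B->BA, C->DA, D->BC

  step 0 ⇒ step 1: DACC ⇒ BC·C·DA·DA
    A ↦ C
    C ↦ DA
    D ↦ BC
    B ↦ BA  (constrained at step 1)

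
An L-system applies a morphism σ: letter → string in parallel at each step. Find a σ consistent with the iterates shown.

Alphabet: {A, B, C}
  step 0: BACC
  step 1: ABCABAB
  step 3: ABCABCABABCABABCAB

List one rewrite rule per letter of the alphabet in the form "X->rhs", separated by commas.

A->C, B->AB, C->AB

  step 0 ⇒ step 1: BACC ⇒ AB·C·AB·AB
    A ↦ C
    B ↦ AB
    C ↦ AB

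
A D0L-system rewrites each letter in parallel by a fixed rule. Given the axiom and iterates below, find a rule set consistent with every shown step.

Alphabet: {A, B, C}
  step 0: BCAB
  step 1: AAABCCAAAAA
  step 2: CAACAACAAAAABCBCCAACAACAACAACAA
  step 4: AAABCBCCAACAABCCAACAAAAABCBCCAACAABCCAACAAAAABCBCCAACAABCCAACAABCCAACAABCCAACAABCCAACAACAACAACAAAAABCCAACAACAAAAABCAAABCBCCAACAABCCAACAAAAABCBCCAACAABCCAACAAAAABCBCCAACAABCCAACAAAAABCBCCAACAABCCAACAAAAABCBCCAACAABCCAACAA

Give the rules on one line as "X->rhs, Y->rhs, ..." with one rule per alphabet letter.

A->CAA, B->AAA, C->BC

  step 1 ⇒ step 2: AAABCCAAAAA ⇒ CAA·CAA·CAA·AAA·BC·BC·CAA·CAA·CAA·CAA·CAA
    A ↦ CAA
    B ↦ AAA
    C ↦ BC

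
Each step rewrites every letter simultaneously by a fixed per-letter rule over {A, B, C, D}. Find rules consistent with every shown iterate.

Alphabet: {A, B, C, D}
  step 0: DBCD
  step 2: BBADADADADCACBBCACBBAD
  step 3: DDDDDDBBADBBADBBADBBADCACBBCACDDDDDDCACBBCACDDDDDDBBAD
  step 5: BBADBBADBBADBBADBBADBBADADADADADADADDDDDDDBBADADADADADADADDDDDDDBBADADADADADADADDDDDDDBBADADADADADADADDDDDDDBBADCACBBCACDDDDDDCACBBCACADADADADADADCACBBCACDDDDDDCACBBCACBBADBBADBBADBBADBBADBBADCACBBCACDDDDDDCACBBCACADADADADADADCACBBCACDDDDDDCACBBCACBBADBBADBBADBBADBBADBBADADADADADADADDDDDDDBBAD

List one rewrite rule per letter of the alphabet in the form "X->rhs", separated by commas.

  step 2 ⇒ step 3: BBADADADADCACBBCACBBAD ⇒ DDD·DDD·BB·AD·BB·AD·BB·AD·BB·AD·CAC·BB·CAC·DDD·DDD·CAC·BB·CAC·DDD·DDD·BB·AD
    A ↦ BB
    B ↦ DDD
    C ↦ CAC
    D ↦ AD

A->BB, B->DDD, C->CAC, D->AD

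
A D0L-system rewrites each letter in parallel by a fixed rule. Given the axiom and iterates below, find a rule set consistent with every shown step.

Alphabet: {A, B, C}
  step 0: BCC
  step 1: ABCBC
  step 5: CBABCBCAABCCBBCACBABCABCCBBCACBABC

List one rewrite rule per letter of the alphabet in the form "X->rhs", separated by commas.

A->CB, B->A, C->BC

  step 0 ⇒ step 1: BCC ⇒ A·BC·BC
    B ↦ A
    C ↦ BC
    A ↦ CB  (constrained at step 1)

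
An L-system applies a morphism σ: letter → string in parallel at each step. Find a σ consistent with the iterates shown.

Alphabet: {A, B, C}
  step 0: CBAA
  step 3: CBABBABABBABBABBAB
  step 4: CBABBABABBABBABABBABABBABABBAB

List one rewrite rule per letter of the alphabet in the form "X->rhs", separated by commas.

  step 3 ⇒ step 4: CBABBABABBABBABBAB ⇒ CB·AB·B·AB·AB·B·AB·B·AB·AB·B·AB·AB·B·AB·AB·B·AB
    A ↦ B
    B ↦ AB
    C ↦ CB

A->B, B->AB, C->CB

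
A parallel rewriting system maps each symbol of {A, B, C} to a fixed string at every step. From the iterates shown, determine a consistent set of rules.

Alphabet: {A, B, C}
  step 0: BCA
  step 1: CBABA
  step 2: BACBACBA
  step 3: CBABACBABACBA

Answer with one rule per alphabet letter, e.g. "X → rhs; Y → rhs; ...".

  step 2 ⇒ step 3: BACBACBA ⇒ C·BA·BA·C·BA·BA·C·BA
    A ↦ BA
    B ↦ C
    C ↦ BA

A->BA, B->C, C->BA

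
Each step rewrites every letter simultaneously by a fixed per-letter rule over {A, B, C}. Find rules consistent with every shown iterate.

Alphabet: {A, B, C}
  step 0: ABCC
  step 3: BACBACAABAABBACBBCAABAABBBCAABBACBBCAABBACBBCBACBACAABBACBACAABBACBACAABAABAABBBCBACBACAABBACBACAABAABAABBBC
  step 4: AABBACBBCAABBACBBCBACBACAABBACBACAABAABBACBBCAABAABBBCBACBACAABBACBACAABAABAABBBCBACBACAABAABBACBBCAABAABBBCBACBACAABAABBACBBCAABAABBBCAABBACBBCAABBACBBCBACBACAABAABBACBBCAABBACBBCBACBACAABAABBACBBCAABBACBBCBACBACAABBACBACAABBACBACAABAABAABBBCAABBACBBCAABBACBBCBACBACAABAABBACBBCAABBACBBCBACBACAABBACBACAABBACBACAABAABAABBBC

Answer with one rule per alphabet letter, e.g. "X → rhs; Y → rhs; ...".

A->BAC, B->AAB, C->BBC

  step 3 ⇒ step 4: BACBACAABAABBACBBCAABAABBBCAABBACBBCAABBACBBCBACBACAABBACBACAABBACBACAABAABAABBBCBACBACAABBACBACAABAABAABBBC ⇒ AAB·BAC·BBC·AAB·BAC·BBC·BAC·BAC·AAB·BAC·BAC·AAB·AAB·BAC·BBC·AAB·AAB·BBC·BAC·BAC·AAB·BAC·BAC·AAB·AAB·AAB·BBC·BAC·BAC·AAB·AAB·BAC·BBC·AAB·AAB·BBC·BAC·BAC·AAB·AAB·BAC·BBC·AAB·AAB·BBC·AAB·BAC·BBC·AAB·BAC·BBC·BAC·BAC·AAB·AAB·BAC·BBC·AAB·BAC·BBC·BAC·BAC·AAB·AAB·BAC·BBC·AAB·BAC·BBC·BAC·BAC·AAB·BAC·BAC·AAB·BAC·BAC·AAB·AAB·AAB·BBC·AAB·BAC·BBC·AAB·BAC·BBC·BAC·BAC·AAB·AAB·BAC·BBC·AAB·BAC·BBC·BAC·BAC·AAB·BAC·BAC·AAB·BAC·BAC·AAB·AAB·AAB·BBC
    A ↦ BAC
    B ↦ AAB
    C ↦ BBC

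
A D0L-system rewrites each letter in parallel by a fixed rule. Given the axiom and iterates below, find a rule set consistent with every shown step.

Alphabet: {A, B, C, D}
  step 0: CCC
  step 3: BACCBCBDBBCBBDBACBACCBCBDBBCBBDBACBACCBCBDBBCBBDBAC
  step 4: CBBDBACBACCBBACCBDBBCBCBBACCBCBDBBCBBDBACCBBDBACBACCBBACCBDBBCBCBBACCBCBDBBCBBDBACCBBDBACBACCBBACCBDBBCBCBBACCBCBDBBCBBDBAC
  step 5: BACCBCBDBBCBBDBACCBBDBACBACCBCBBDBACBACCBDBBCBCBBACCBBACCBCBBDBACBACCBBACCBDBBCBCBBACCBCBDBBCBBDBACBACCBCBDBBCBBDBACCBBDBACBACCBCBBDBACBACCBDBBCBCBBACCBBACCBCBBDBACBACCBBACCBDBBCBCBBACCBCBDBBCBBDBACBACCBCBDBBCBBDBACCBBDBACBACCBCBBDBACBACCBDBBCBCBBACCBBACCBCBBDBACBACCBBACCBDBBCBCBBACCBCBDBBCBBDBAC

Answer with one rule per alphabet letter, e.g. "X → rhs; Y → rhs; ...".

A->BD, B->CB, C->BAC, D->DBB

  step 4 ⇒ step 5: CBBDBACBACCBBACCBDBBCBCBBACCBCBDBBCBBDBACCBBDBACBACCBBACCBDBBCBCBBACCBCBDBBCBBDBACCBBDBACBACCBBACCBDBBCBCBBACCBCBDBBCBBDBAC ⇒ BAC·CB·CB·DBB·CB·BD·BAC·CB·BD·BAC·BAC·CB·CB·BD·BAC·BAC·CB·DBB·CB·CB·BAC·CB·BAC·CB·CB·BD·BAC·BAC·CB·BAC·CB·DBB·CB·CB·BAC·CB·CB·DBB·CB·BD·BAC·BAC·CB·CB·DBB·CB·BD·BAC·CB·BD·BAC·BAC·CB·CB·BD·BAC·BAC·CB·DBB·CB·CB·BAC·CB·BAC·CB·CB·BD·BAC·BAC·CB·BAC·CB·DBB·CB·CB·BAC·CB·CB·DBB·CB·BD·BAC·BAC·CB·CB·DBB·CB·BD·BAC·CB·BD·BAC·BAC·CB·CB·BD·BAC·BAC·CB·DBB·CB·CB·BAC·CB·BAC·CB·CB·BD·BAC·BAC·CB·BAC·CB·DBB·CB·CB·BAC·CB·CB·DBB·CB·BD·BAC
    A ↦ BD
    B ↦ CB
    C ↦ BAC
    D ↦ DBB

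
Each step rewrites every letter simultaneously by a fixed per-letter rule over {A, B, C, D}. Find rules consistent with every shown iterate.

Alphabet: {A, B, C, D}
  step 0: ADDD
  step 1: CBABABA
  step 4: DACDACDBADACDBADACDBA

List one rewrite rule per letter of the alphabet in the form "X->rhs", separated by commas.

  step 0 ⇒ step 1: ADDD ⇒ C·BA·BA·BA
    A ↦ C
    D ↦ BA
    B ↦ DA  (constrained at step 1)
    C ↦ D  (constrained at step 1)

A->C, B->DA, C->D, D->BA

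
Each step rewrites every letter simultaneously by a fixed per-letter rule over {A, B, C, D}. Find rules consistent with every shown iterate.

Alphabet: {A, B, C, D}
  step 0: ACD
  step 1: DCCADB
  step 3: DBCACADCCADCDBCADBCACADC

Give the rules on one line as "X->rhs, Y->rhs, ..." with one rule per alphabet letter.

A->DC, B->CA, C->CA, D->DB

  step 0 ⇒ step 1: ACD ⇒ DC·CA·DB
    A ↦ DC
    C ↦ CA
    D ↦ DB
    B ↦ CA  (constrained at step 1)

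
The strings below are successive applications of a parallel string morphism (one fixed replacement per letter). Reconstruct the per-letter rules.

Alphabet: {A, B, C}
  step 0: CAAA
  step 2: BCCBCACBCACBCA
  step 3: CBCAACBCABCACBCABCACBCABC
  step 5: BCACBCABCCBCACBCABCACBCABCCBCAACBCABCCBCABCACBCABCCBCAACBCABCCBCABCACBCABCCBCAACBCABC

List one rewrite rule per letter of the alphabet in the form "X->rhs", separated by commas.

  step 2 ⇒ step 3: BCCBCACBCACBCA ⇒ CBC·A·A·CBC·A·BC·A·CBC·A·BC·A·CBC·A·BC
    A ↦ BC
    B ↦ CBC
    C ↦ A

A->BC, B->CBC, C->A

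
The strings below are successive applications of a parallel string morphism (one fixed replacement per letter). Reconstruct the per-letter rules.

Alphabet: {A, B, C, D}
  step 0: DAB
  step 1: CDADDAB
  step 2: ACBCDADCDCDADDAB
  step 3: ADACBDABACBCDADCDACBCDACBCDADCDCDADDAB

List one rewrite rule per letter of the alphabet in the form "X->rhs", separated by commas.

A->AD, B->DAB, C->ACB, D->CD

  step 2 ⇒ step 3: ACBCDADCDCDADDAB ⇒ AD·ACB·DAB·ACB·CD·AD·CD·ACB·CD·ACB·CD·AD·CD·CD·AD·DAB
    A ↦ AD
    B ↦ DAB
    C ↦ ACB
    D ↦ CD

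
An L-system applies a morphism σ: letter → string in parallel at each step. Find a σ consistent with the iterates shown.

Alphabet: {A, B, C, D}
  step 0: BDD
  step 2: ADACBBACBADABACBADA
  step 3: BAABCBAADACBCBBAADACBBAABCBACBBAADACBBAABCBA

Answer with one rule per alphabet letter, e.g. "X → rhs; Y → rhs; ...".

  step 2 ⇒ step 3: ADACBBACBADABACBADA ⇒ BA·ABC·BA·ADA·CB·CB·BA·ADA·CB·BA·ABC·BA·CB·BA·ADA·CB·BA·ABC·BA
    A ↦ BA
    B ↦ CB
    C ↦ ADA
    D ↦ ABC

A->BA, B->CB, C->ADA, D->ABC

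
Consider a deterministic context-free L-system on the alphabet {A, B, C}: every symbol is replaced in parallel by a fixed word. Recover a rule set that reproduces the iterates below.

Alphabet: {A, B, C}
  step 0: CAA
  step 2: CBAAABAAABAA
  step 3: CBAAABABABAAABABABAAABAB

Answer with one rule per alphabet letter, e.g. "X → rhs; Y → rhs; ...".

A->AB, B->AA, C->CB

  step 2 ⇒ step 3: CBAAABAAABAA ⇒ CB·AA·AB·AB·AB·AA·AB·AB·AB·AA·AB·AB
    A ↦ AB
    B ↦ AA
    C ↦ CB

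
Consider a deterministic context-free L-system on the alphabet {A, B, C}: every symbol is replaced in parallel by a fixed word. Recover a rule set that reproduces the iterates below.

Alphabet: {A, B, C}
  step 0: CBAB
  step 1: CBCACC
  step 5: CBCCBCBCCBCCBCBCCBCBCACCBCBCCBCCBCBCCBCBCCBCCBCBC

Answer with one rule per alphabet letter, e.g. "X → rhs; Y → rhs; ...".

A->AC, B->C, C->CB

  step 0 ⇒ step 1: CBAB ⇒ CB·C·AC·C
    A ↦ AC
    B ↦ C
    C ↦ CB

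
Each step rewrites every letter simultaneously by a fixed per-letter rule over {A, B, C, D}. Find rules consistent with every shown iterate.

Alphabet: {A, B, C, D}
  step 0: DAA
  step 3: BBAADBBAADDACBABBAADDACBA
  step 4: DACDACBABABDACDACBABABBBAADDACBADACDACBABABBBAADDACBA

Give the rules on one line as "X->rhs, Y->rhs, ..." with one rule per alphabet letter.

A->BA, B->DAC, C->AD, D->B

  step 3 ⇒ step 4: BBAADBBAADDACBABBAADDACBA ⇒ DAC·DAC·BA·BA·B·DAC·DAC·BA·BA·B·B·BA·AD·DAC·BA·DAC·DAC·BA·BA·B·B·BA·AD·DAC·BA
    A ↦ BA
    B ↦ DAC
    C ↦ AD
    D ↦ B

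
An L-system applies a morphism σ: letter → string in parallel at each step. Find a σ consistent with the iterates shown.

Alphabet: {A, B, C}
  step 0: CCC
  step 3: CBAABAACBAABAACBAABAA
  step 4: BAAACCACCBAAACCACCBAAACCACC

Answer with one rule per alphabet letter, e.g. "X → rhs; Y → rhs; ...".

  step 3 ⇒ step 4: CBAABAACBAABAACBAABAA ⇒ BAA·A·C·C·A·C·C·BAA·A·C·C·A·C·C·BAA·A·C·C·A·C·C
    A ↦ C
    B ↦ A
    C ↦ BAA

A->C, B->A, C->BAA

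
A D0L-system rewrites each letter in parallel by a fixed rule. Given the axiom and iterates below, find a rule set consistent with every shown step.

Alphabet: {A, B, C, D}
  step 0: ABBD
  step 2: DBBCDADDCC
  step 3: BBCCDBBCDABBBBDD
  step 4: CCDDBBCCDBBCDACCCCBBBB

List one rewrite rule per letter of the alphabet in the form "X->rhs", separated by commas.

  step 3 ⇒ step 4: BBCCDBBCDABBBBDD ⇒ C·C·D·D·BB·C·C·D·BB·CDA·C·C·C·C·BB·BB
    A ↦ CDA
    B ↦ C
    C ↦ D
    D ↦ BB

A->CDA, B->C, C->D, D->BB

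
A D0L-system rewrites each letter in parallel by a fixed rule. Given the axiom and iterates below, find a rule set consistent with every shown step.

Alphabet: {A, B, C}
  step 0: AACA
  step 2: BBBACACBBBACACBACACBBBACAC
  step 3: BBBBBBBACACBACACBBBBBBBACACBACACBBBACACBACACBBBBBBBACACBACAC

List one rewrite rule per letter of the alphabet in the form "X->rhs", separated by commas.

  step 2 ⇒ step 3: BBBACACBBBACACBACACBBBACAC ⇒ BB·BB·BB·BAC·AC·BAC·AC·BB·BB·BB·BAC·AC·BAC·AC·BB·BAC·AC·BAC·AC·BB·BB·BB·BAC·AC·BAC·AC
    A ↦ BAC
    B ↦ BB
    C ↦ AC

A->BAC, B->BB, C->AC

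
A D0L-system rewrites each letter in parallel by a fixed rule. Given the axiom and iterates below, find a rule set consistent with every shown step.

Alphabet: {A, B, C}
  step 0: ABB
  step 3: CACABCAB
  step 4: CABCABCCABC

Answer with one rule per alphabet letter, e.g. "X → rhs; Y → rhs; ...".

  step 3 ⇒ step 4: CACABCAB ⇒ CA·B·CA·B·C·CA·B·C
    A ↦ B
    B ↦ C
    C ↦ CA

A->B, B->C, C->CA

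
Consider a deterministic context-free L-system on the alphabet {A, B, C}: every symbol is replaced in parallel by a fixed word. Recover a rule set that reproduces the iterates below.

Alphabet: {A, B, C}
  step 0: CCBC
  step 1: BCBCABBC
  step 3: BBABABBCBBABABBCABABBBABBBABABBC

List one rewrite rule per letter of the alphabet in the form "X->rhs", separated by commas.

A->BB, B->AB, C->BC

  step 0 ⇒ step 1: CCBC ⇒ BC·BC·AB·BC
    B ↦ AB
    C ↦ BC
    A ↦ BB  (constrained at step 1)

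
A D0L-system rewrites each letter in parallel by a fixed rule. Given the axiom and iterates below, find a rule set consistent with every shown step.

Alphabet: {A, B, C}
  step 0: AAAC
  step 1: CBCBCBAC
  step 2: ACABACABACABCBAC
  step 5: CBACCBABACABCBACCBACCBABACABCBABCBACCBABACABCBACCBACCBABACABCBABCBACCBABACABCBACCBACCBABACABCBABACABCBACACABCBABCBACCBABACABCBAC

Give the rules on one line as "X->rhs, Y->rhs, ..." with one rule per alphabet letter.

  step 1 ⇒ step 2: CBCBCBAC ⇒ AC·AB·AC·AB·AC·AB·CB·AC
    A ↦ CB
    B ↦ AB
    C ↦ AC

A->CB, B->AB, C->AC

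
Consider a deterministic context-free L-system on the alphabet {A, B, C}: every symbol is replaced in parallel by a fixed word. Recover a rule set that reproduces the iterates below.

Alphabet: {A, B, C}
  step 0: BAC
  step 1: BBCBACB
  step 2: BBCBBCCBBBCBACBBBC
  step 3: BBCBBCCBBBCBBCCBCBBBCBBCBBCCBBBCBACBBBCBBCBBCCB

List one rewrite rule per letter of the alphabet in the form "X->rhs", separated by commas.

A->BA, B->BBC, C->CB

  step 2 ⇒ step 3: BBCBBCCBBBCBACBBBC ⇒ BBC·BBC·CB·BBC·BBC·CB·CB·BBC·BBC·BBC·CB·BBC·BA·CB·BBC·BBC·BBC·CB
    A ↦ BA
    B ↦ BBC
    C ↦ CB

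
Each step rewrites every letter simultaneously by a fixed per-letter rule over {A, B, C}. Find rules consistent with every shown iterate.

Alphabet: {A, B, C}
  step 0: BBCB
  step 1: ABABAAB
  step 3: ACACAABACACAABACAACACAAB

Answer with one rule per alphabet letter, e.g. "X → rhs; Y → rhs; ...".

  step 0 ⇒ step 1: BBCB ⇒ AB·AB·A·AB
    B ↦ AB
    C ↦ A
    A ↦ CA  (constrained at step 1)

A->CA, B->AB, C->A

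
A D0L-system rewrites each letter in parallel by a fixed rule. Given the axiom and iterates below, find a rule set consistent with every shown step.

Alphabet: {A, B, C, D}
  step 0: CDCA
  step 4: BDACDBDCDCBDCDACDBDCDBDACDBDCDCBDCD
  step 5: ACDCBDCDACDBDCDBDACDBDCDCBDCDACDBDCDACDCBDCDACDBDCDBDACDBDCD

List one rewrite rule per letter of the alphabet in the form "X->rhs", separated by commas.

A->C, B->A, C->BD, D->CD

  step 4 ⇒ step 5: BDACDBDCDCBDCDACDBDCDBDACDBDCDCBDCD ⇒ A·CD·C·BD·CD·A·CD·BD·CD·BD·A·CD·BD·CD·C·BD·CD·A·CD·BD·CD·A·CD·C·BD·CD·A·CD·BD·CD·BD·A·CD·BD·CD
    A ↦ C
    B ↦ A
    C ↦ BD
    D ↦ CD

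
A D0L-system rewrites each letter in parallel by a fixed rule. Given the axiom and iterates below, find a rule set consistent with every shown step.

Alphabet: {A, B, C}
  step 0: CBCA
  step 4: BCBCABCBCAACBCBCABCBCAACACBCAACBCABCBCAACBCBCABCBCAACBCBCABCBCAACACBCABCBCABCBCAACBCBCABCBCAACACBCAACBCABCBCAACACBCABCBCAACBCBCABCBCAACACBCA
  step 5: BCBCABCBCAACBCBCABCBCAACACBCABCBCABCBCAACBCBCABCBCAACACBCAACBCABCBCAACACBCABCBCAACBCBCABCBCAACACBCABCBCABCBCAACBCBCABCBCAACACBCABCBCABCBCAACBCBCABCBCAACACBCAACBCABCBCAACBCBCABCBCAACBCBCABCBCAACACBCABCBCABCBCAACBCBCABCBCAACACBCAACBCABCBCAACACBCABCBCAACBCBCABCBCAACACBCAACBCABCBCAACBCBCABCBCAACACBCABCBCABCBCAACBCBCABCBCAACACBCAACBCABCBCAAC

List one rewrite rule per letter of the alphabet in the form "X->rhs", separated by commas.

A->AC, B->BC, C->BCA

  step 4 ⇒ step 5: BCBCABCBCAACBCBCABCBCAACACBCAACBCABCBCAACBCBCABCBCAACBCBCABCBCAACACBCABCBCABCBCAACBCBCABCBCAACACBCAACBCABCBCAACACBCABCBCAACBCBCABCBCAACACBCA ⇒ BC·BCA·BC·BCA·AC·BC·BCA·BC·BCA·AC·AC·BCA·BC·BCA·BC·BCA·AC·BC·BCA·BC·BCA·AC·AC·BCA·AC·BCA·BC·BCA·AC·AC·BCA·BC·BCA·AC·BC·BCA·BC·BCA·AC·AC·BCA·BC·BCA·BC·BCA·AC·BC·BCA·BC·BCA·AC·AC·BCA·BC·BCA·BC·BCA·AC·BC·BCA·BC·BCA·AC·AC·BCA·AC·BCA·BC·BCA·AC·BC·BCA·BC·BCA·AC·BC·BCA·BC·BCA·AC·AC·BCA·BC·BCA·BC·BCA·AC·BC·BCA·BC·BCA·AC·AC·BCA·AC·BCA·BC·BCA·AC·AC·BCA·BC·BCA·AC·BC·BCA·BC·BCA·AC·AC·BCA·AC·BCA·BC·BCA·AC·BC·BCA·BC·BCA·AC·AC·BCA·BC·BCA·BC·BCA·AC·BC·BCA·BC·BCA·AC·AC·BCA·AC·BCA·BC·BCA·AC
    A ↦ AC
    B ↦ BC
    C ↦ BCA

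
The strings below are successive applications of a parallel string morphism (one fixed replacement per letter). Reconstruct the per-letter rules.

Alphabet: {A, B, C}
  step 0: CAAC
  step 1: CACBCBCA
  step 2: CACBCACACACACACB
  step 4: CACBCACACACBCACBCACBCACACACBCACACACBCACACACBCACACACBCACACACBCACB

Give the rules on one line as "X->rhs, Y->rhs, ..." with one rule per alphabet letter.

A->CB, B->CA, C->CA

  step 1 ⇒ step 2: CACBCBCA ⇒ CA·CB·CA·CA·CA·CA·CA·CB
    A ↦ CB
    B ↦ CA
    C ↦ CA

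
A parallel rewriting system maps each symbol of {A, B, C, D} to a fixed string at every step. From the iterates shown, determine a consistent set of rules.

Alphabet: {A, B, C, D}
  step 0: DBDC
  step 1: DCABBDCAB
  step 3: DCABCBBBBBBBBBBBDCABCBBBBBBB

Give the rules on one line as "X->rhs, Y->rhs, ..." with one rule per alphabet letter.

A->C, B->BB, C->B, D->DCA

  step 0 ⇒ step 1: DBDC ⇒ DCA·BB·DCA·B
    B ↦ BB
    C ↦ B
    D ↦ DCA
    A ↦ C  (constrained at step 1)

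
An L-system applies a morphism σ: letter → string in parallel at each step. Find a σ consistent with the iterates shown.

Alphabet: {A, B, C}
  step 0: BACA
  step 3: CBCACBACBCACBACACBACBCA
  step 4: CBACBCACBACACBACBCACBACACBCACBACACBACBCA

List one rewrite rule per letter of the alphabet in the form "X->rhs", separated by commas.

A->CA, B->A, C->CB

  step 3 ⇒ step 4: CBCACBACBCACBACACBACBCA ⇒ CB·A·CB·CA·CB·A·CA·CB·A·CB·CA·CB·A·CA·CB·CA·CB·A·CA·CB·A·CB·CA
    A ↦ CA
    B ↦ A
    C ↦ CB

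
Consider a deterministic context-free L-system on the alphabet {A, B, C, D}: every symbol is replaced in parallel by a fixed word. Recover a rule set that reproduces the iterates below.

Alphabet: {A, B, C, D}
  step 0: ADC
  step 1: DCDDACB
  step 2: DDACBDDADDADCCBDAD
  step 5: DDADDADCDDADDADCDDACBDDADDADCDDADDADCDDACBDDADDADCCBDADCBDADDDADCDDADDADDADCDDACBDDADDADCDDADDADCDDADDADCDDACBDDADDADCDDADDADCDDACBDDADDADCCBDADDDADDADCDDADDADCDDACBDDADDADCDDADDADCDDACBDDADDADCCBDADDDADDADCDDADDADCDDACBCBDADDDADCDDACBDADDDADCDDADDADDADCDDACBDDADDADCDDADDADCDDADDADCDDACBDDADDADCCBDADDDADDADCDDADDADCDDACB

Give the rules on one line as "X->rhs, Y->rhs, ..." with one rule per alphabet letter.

  step 1 ⇒ step 2: DCDDACB ⇒ DDA·CB·DDA·DDA·DC·CB·DAD
    A ↦ DC
    B ↦ DAD
    C ↦ CB
    D ↦ DDA

A->DC, B->DAD, C->CB, D->DDA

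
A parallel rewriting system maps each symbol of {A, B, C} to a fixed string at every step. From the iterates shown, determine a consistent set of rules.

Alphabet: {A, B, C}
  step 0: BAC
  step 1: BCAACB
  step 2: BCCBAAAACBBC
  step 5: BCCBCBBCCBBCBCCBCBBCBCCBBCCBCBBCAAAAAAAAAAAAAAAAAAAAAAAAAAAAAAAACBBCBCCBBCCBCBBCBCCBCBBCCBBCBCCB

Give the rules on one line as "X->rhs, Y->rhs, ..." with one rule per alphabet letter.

  step 1 ⇒ step 2: BCAACB ⇒ BC·CB·AA·AA·CB·BC
    A ↦ AA
    B ↦ BC
    C ↦ CB

A->AA, B->BC, C->CB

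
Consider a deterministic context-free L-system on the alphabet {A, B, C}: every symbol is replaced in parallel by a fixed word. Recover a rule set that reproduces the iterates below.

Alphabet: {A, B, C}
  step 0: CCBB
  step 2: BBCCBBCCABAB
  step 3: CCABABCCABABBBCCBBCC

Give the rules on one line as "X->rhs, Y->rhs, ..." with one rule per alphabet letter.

A->BBC, B->C, C->AB

  step 2 ⇒ step 3: BBCCBBCCABAB ⇒ C·C·AB·AB·C·C·AB·AB·BBC·C·BBC·C
    A ↦ BBC
    B ↦ C
    C ↦ AB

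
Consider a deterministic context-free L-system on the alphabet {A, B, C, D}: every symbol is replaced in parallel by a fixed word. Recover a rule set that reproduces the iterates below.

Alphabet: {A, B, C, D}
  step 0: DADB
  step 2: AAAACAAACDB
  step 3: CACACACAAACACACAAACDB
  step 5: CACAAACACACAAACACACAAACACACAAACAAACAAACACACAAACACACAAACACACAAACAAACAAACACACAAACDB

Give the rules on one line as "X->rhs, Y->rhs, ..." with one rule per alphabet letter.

  step 2 ⇒ step 3: AAAACAAACDB ⇒ CA·CA·CA·CA·AA·CA·CA·CA·AA·C·DB
    A ↦ CA
    B ↦ DB
    C ↦ AA
    D ↦ C

A->CA, B->DB, C->AA, D->C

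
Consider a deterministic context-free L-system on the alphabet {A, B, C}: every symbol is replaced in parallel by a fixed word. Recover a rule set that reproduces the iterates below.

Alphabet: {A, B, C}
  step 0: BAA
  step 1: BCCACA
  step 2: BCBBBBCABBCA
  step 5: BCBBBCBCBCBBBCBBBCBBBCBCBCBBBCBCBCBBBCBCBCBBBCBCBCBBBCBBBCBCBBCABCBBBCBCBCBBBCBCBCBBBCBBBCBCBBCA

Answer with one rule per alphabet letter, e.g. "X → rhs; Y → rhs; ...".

  step 1 ⇒ step 2: BCCACA ⇒ BC·BB·BB·CA·BB·CA
    A ↦ CA
    B ↦ BC
    C ↦ BB

A->CA, B->BC, C->BB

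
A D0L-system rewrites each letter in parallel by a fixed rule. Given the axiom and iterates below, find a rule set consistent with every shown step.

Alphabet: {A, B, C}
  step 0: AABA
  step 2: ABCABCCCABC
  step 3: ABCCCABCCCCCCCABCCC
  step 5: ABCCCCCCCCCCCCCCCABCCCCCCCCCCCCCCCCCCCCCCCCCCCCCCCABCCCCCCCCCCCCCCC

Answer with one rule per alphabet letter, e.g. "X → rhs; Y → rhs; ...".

  step 2 ⇒ step 3: ABCABCCCABC ⇒ AB·C·CC·AB·C·CC·CC·CC·AB·C·CC
    A ↦ AB
    B ↦ C
    C ↦ CC

A->AB, B->C, C->CC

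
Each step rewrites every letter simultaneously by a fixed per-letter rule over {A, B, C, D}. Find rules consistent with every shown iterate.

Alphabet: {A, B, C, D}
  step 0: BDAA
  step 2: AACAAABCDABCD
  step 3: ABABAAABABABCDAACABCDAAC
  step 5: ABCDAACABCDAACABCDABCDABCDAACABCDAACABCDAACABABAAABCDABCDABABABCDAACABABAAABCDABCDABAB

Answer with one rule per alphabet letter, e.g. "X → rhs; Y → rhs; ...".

  step 2 ⇒ step 3: AACAAABCDABCD ⇒ AB·AB·AA·AB·AB·AB·CD·AA·C·AB·CD·AA·C
    A ↦ AB
    B ↦ CD
    C ↦ AA
    D ↦ C

A->AB, B->CD, C->AA, D->C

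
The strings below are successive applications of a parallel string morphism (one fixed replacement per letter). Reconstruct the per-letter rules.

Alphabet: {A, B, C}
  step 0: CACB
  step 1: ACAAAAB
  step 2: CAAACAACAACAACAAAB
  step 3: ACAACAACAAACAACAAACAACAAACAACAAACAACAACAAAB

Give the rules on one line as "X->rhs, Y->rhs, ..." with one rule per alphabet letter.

A->CAA, B->AB, C->A

  step 2 ⇒ step 3: CAAACAACAACAACAAAB ⇒ A·CAA·CAA·CAA·A·CAA·CAA·A·CAA·CAA·A·CAA·CAA·A·CAA·CAA·CAA·AB
    A ↦ CAA
    B ↦ AB
    C ↦ A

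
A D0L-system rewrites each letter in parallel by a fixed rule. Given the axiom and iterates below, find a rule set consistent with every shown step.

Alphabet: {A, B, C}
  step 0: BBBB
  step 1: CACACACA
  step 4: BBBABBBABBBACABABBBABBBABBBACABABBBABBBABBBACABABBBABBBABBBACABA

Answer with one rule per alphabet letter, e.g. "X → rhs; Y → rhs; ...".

  step 0 ⇒ step 1: BBBB ⇒ CA·CA·CA·CA
    B ↦ CA
    A ↦ BA  (constrained at step 1)
    C ↦ BB  (constrained at step 1)

A->BA, B->CA, C->BB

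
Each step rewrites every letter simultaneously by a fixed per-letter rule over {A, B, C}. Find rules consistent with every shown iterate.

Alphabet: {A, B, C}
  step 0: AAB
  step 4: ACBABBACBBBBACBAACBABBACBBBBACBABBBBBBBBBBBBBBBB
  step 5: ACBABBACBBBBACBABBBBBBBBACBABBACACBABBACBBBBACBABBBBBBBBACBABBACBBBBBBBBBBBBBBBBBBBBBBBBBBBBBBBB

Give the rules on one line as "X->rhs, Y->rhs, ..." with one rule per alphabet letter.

  step 4 ⇒ step 5: ACBABBACBBBBACBAACBABBACBBBBACBABBBBBBBBBBBBBBBB ⇒ AC·BA·BB·AC·BB·BB·AC·BA·BB·BB·BB·BB·AC·BA·BB·AC·AC·BA·BB·AC·BB·BB·AC·BA·BB·BB·BB·BB·AC·BA·BB·AC·BB·BB·BB·BB·BB·BB·BB·BB·BB·BB·BB·BB·BB·BB·BB·BB
    A ↦ AC
    B ↦ BB
    C ↦ BA

A->AC, B->BB, C->BA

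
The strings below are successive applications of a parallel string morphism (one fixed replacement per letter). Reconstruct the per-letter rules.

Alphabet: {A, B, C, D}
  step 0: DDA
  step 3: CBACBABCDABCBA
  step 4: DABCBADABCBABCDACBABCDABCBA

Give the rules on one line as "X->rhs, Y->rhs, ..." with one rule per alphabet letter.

A->BA, B->BC, C->DA, D->C

  step 3 ⇒ step 4: CBACBABCDABCBA ⇒ DA·BC·BA·DA·BC·BA·BC·DA·C·BA·BC·DA·BC·BA
    A ↦ BA
    B ↦ BC
    C ↦ DA
    D ↦ C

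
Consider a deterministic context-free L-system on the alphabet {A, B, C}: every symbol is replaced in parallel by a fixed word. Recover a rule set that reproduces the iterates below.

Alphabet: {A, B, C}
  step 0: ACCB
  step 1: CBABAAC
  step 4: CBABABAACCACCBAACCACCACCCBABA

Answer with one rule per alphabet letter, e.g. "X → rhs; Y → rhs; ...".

A->C, B->AC, C->BA

  step 0 ⇒ step 1: ACCB ⇒ C·BA·BA·AC
    A ↦ C
    B ↦ AC
    C ↦ BA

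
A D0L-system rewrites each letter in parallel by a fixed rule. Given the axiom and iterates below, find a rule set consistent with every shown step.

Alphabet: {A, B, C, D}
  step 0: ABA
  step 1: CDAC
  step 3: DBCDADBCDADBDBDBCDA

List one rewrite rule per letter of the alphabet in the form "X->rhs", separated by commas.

  step 0 ⇒ step 1: ABA ⇒ C·DA·C
    A ↦ C
    B ↦ DA
    C ↦ DB  (constrained at step 1)
    D ↦ DBC  (constrained at step 1)

A->C, B->DA, C->DB, D->DBC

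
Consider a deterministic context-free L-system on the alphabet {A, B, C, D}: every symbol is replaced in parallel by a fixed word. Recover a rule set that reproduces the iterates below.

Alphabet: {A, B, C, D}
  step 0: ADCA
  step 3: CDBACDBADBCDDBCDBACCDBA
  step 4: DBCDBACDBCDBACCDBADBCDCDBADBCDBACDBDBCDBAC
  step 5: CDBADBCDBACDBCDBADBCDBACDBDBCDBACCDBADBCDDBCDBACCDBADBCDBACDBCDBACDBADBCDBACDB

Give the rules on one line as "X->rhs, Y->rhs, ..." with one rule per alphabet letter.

  step 4 ⇒ step 5: DBCDBACDBCDBACCDBADBCDCDBADBCDBACDBDBCDBAC ⇒ CD·BA·DB·CD·BA·C·DB·CD·BA·DB·CD·BA·C·DB·DB·CD·BA·C·CD·BA·DB·CD·DB·CD·BA·C·CD·BA·DB·CD·BA·C·DB·CD·BA·CD·BA·DB·CD·BA·C·DB
    A ↦ C
    B ↦ BA
    C ↦ DB
    D ↦ CD

A->C, B->BA, C->DB, D->CD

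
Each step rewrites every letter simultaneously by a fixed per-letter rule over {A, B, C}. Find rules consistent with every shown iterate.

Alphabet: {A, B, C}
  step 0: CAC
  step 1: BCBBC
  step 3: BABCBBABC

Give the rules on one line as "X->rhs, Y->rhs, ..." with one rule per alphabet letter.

A->B, B->A, C->BC

  step 0 ⇒ step 1: CAC ⇒ BC·B·BC
    A ↦ B
    C ↦ BC
    B ↦ A  (constrained at step 1)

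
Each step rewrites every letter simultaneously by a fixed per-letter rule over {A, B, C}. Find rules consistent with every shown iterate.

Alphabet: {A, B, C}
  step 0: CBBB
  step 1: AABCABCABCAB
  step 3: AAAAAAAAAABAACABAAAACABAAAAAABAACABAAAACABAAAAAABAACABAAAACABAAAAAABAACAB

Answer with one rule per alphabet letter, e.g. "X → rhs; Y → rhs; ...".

  step 0 ⇒ step 1: CBBB ⇒ AAB·CAB·CAB·CAB
    B ↦ CAB
    C ↦ AAB
    A ↦ AA  (constrained at step 1)

A->AA, B->CAB, C->AAB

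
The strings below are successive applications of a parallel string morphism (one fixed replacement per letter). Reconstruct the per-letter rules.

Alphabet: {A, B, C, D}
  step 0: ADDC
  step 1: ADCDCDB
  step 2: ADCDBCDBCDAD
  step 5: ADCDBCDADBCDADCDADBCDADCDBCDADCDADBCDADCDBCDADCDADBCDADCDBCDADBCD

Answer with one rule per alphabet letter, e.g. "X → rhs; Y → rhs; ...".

A->AD, B->AD, C->B, D->CD

  step 1 ⇒ step 2: ADCDCDB ⇒ AD·CD·B·CD·B·CD·AD
    A ↦ AD
    B ↦ AD
    C ↦ B
    D ↦ CD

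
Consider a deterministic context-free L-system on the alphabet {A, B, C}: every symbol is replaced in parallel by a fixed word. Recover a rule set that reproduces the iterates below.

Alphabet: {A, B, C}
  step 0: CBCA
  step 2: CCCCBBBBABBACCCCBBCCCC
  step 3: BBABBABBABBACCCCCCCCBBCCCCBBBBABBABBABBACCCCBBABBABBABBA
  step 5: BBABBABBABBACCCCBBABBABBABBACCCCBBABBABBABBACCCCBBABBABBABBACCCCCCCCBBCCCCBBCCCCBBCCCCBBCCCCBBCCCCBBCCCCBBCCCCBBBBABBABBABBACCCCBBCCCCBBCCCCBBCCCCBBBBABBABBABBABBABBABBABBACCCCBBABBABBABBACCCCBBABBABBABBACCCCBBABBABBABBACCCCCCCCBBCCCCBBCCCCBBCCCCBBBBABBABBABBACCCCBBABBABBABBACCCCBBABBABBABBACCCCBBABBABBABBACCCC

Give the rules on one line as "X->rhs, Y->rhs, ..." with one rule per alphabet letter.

A->BB, B->CC, C->BBA

  step 2 ⇒ step 3: CCCCBBBBABBACCCCBBCCCC ⇒ BBA·BBA·BBA·BBA·CC·CC·CC·CC·BB·CC·CC·BB·BBA·BBA·BBA·BBA·CC·CC·BBA·BBA·BBA·BBA
    A ↦ BB
    B ↦ CC
    C ↦ BBA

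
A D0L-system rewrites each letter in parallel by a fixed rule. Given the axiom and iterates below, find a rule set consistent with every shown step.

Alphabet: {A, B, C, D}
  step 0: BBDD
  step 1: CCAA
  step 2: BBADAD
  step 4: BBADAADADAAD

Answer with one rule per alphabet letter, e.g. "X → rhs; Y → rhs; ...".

A->AD, B->C, C->B, D->A

  step 1 ⇒ step 2: CCAA ⇒ B·B·AD·AD
    A ↦ AD
    C ↦ B
  step 0 ⇒ step 1: BBDD ⇒ C·C·A·A
    B ↦ C
  step 0 ⇒ step 1: BBDD ⇒ C·C·A·A
    D ↦ A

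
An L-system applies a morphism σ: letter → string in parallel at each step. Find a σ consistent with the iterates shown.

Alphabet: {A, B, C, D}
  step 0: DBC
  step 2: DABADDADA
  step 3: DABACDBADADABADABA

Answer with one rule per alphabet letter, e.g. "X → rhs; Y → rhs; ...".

A->BA, B->CD, C->D, D->DA

  step 2 ⇒ step 3: DABADDADA ⇒ DA·BA·CD·BA·DA·DA·BA·DA·BA
    A ↦ BA
    B ↦ CD
    D ↦ DA
    C ↦ D  (constrained at step 0)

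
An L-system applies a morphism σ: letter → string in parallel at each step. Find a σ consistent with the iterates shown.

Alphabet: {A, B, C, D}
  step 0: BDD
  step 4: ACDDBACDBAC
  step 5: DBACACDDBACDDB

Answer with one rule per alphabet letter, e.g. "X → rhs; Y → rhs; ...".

A->D, B->D, C->B, D->AC

  step 4 ⇒ step 5: ACDDBACDBAC ⇒ D·B·AC·AC·D·D·B·AC·D·D·B
    A ↦ D
    B ↦ D
    C ↦ B
    D ↦ AC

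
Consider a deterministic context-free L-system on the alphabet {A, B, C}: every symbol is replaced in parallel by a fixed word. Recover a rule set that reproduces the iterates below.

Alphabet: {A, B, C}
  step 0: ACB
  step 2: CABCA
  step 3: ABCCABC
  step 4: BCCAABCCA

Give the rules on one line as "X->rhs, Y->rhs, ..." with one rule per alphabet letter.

A->BC, B->C, C->A

  step 3 ⇒ step 4: ABCCABC ⇒ BC·C·A·A·BC·C·A
    A ↦ BC
    B ↦ C
    C ↦ A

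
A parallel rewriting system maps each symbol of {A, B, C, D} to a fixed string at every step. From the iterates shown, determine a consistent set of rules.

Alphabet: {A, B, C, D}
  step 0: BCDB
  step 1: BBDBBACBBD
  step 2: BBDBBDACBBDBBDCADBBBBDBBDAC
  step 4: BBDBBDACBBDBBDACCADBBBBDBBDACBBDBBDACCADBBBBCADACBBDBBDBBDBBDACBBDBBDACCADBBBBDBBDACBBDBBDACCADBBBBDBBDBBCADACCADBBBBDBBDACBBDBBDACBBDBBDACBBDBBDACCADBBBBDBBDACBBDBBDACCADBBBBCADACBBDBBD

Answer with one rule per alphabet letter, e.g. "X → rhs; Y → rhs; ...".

  step 1 ⇒ step 2: BBDBBACBBD ⇒ BBD·BBD·AC·BBD·BBD·CAD·BB·BBD·BBD·AC
    A ↦ CAD
    B ↦ BBD
    C ↦ BB
    D ↦ AC

A->CAD, B->BBD, C->BB, D->AC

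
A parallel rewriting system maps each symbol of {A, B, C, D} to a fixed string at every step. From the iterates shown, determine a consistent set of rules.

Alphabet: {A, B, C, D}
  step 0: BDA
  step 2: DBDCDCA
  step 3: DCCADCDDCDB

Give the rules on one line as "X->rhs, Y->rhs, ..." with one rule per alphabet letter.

A->B, B->CA, C->D, D->DC

  step 2 ⇒ step 3: DBDCDCA ⇒ DC·CA·DC·D·DC·D·B
    A ↦ B
    B ↦ CA
    C ↦ D
    D ↦ DC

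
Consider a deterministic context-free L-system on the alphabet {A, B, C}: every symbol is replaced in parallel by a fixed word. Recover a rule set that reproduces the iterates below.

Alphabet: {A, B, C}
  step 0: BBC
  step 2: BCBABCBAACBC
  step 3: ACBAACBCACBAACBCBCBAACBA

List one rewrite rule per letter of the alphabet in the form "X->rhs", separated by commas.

A->BC, B->AC, C->BA

  step 2 ⇒ step 3: BCBABCBAACBC ⇒ AC·BA·AC·BC·AC·BA·AC·BC·BC·BA·AC·BA
    A ↦ BC
    B ↦ AC
    C ↦ BA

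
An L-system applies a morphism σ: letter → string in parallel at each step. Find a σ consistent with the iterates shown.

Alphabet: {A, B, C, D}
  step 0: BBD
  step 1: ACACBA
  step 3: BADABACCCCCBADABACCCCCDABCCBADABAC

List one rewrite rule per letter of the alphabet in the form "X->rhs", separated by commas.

A->DAB, B->AC, C->CC, D->BA

  step 0 ⇒ step 1: BBD ⇒ AC·AC·BA
    B ↦ AC
    D ↦ BA
    A ↦ DAB  (constrained at step 1)
    C ↦ CC  (constrained at step 1)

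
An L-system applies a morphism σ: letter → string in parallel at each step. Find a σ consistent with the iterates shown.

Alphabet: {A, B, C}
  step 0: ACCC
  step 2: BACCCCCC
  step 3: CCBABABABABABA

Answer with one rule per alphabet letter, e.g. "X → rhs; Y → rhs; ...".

  step 2 ⇒ step 3: BACCCCCC ⇒ C·C·BA·BA·BA·BA·BA·BA
    A ↦ C
    B ↦ C
    C ↦ BA

A->C, B->C, C->BA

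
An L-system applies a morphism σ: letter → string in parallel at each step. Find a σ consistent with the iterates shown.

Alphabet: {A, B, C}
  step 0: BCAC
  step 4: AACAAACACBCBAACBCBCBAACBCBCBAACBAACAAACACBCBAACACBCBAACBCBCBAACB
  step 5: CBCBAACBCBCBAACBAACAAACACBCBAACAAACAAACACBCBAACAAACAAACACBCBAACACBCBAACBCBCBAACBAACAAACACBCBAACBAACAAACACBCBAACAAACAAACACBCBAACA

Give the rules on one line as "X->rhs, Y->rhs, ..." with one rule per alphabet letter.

A->CB, B->CA, C->AA

  step 4 ⇒ step 5: AACAAACACBCBAACBCBCBAACBCBCBAACBAACAAACACBCBAACACBCBAACBCBCBAACB ⇒ CB·CB·AA·CB·CB·CB·AA·CB·AA·CA·AA·CA·CB·CB·AA·CA·AA·CA·AA·CA·CB·CB·AA·CA·AA·CA·AA·CA·CB·CB·AA·CA·CB·CB·AA·CB·CB·CB·AA·CB·AA·CA·AA·CA·CB·CB·AA·CB·AA·CA·AA·CA·CB·CB·AA·CA·AA·CA·AA·CA·CB·CB·AA·CA
    A ↦ CB
    B ↦ CA
    C ↦ AA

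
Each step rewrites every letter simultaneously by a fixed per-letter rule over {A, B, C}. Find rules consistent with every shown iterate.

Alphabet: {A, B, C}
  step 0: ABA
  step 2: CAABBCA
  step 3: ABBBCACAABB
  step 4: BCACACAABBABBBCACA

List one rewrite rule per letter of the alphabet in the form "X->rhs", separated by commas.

  step 3 ⇒ step 4: ABBBCACAABB ⇒ B·CA·CA·CA·AB·B·AB·B·B·CA·CA
    A ↦ B
    B ↦ CA
    C ↦ AB

A->B, B->CA, C->AB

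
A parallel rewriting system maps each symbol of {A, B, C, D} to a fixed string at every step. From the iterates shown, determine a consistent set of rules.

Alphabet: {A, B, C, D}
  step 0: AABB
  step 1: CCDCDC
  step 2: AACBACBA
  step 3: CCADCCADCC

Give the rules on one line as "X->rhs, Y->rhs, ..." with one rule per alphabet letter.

A->C, B->DC, C->A, D->CB

  step 2 ⇒ step 3: AACBACBA ⇒ C·C·A·DC·C·A·DC·C
    A ↦ C
    B ↦ DC
    C ↦ A
  step 1 ⇒ step 2: CCDCDC ⇒ A·A·CB·A·CB·A
    D ↦ CB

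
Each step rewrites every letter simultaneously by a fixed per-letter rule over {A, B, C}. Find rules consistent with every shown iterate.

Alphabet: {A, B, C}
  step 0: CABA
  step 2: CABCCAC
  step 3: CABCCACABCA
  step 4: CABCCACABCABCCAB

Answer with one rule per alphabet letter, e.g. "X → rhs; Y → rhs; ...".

  step 3 ⇒ step 4: CABCCACABCA ⇒ CA·B·C·CA·CA·B·CA·B·C·CA·B
    A ↦ B
    B ↦ C
    C ↦ CA

A->B, B->C, C->CA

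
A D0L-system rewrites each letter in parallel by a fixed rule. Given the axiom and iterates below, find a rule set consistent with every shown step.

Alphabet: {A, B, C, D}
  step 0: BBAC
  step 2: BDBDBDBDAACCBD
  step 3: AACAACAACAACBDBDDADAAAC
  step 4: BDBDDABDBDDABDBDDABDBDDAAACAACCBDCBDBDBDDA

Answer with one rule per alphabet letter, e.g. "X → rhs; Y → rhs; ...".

A->BD, B->AA, C->DA, D->C

  step 3 ⇒ step 4: AACAACAACAACBDBDDADAAAC ⇒ BD·BD·DA·BD·BD·DA·BD·BD·DA·BD·BD·DA·AA·C·AA·C·C·BD·C·BD·BD·BD·DA
    A ↦ BD
    B ↦ AA
    C ↦ DA
    D ↦ C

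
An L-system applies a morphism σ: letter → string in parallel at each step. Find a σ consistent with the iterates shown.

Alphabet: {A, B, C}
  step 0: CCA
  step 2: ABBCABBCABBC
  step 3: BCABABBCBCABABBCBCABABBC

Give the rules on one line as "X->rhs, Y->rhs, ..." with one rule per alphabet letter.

A->BC, B->AB, C->BC

  step 2 ⇒ step 3: ABBCABBCABBC ⇒ BC·AB·AB·BC·BC·AB·AB·BC·BC·AB·AB·BC
    A ↦ BC
    B ↦ AB
    C ↦ BC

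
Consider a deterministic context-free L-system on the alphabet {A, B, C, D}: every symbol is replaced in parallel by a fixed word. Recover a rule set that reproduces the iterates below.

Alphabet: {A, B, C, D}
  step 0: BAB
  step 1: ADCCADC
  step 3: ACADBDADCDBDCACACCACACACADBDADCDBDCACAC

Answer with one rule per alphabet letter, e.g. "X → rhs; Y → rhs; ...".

A->C, B->ADC, C->ACA, D->DBD

  step 0 ⇒ step 1: BAB ⇒ ADC·C·ADC
    A ↦ C
    B ↦ ADC
    C ↦ ACA  (constrained at step 1)
    D ↦ DBD  (constrained at step 1)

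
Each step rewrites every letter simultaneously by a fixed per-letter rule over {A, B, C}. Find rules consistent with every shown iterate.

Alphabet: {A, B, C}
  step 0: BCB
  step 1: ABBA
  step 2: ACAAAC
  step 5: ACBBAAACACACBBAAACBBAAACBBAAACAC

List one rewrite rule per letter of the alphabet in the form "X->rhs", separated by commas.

A->AC, B->A, C->BB

  step 1 ⇒ step 2: ABBA ⇒ AC·A·A·AC
    A ↦ AC
    B ↦ A
  step 0 ⇒ step 1: BCB ⇒ A·BB·A
    C ↦ BB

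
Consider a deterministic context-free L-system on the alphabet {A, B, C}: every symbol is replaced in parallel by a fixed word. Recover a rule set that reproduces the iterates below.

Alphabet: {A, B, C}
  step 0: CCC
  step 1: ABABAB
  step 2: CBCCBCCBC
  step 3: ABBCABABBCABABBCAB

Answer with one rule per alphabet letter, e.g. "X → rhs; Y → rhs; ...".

A->C, B->BC, C->AB

  step 2 ⇒ step 3: CBCCBCCBC ⇒ AB·BC·AB·AB·BC·AB·AB·BC·AB
    B ↦ BC
    C ↦ AB
  step 1 ⇒ step 2: ABABAB ⇒ C·BC·C·BC·C·BC
    A ↦ C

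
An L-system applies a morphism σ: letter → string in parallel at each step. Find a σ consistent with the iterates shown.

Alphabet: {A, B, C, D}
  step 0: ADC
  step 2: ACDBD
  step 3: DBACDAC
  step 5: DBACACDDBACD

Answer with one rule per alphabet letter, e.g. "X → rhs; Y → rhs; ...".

A->D, B->D, C->B, D->AC

  step 2 ⇒ step 3: ACDBD ⇒ D·B·AC·D·AC
    A ↦ D
    B ↦ D
    C ↦ B
    D ↦ AC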